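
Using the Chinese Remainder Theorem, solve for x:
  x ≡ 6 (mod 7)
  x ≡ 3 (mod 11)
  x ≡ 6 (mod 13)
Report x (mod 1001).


Moduli 7, 11, 13 are pairwise coprime; by CRT there is a unique solution modulo M = 7 · 11 · 13 = 1001.
Solve pairwise, accumulating the modulus:
  Start with x ≡ 6 (mod 7).
  Combine with x ≡ 3 (mod 11): since gcd(7, 11) = 1, we get a unique residue mod 77.
    Write x = 6 + 7·t and substitute into x ≡ 3 (mod 11): 7·t ≡ 3 − 6 = -3 (mod 11).
    Reduce coefficients mod 11: 7·t ≡ 8 (mod 11).
    The inverse of 7 mod 11 is 8 (since 7·8 = 56 = 5·11 + 1), so t ≡ 8·8 = 64 ≡ 9 (mod 11).
    Then x = 6 + 7·9 = 69, valid modulo lcm(7, 11) = 77: x ≡ 69 (mod 77).
  Combine with x ≡ 6 (mod 13): since gcd(77, 13) = 1, we get a unique residue mod 1001.
    Write x = 69 + 77·t and substitute into x ≡ 6 (mod 13): 77·t ≡ 6 − 69 = -63 (mod 13).
    Reduce coefficients mod 13: 12·t ≡ 2 (mod 13).
    The inverse of 12 mod 13 is 12 (since 12·12 = 144 = 11·13 + 1), so t ≡ 12·2 = 24 ≡ 11 (mod 13).
    Then x = 69 + 77·11 = 916, valid modulo lcm(77, 13) = 1001: x ≡ 916 (mod 1001).
Verify: 916 mod 7 = 6 ✓, 916 mod 11 = 3 ✓, 916 mod 13 = 6 ✓.

x ≡ 916 (mod 1001).


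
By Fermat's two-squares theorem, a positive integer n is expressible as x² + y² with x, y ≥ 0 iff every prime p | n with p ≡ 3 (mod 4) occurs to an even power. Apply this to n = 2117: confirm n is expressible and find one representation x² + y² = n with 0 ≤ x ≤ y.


Step 1: Factor n = 2117 = 29 · 73.
Step 2: Check the mod-4 condition on each prime factor: 29 ≡ 1 (mod 4), exponent 1; 73 ≡ 1 (mod 4), exponent 1.
All primes ≡ 3 (mod 4) appear to even exponent (or don't appear), so by the two-squares theorem n IS expressible as a sum of two squares.
Step 3: Build a representation. Here n = 29 · 73 is a product of primes ≡ 1 (mod 4). Each prime p ≡ 1 (mod 4) is itself a sum of two squares; find a² by testing p − a² for a perfect square:
  29: 29 − 1² = 28, 29 − 2² = 25 = 5² ⇒ 29 = 2² + 5².
  73: 73 − 1² = 72, 73 − 2² = 69, 73 − 3² = 64 = 8² ⇒ 73 = 3² + 8².
  Combine using the Brahmagupta–Fibonacci identity (a² + b²)(c² + d²) = (ac − bd)² + (ad + bc)² = (ac + bd)² + (ad − bc)²:
  29 · 73 = 2117: from (2² + 5²)(3² + 8²), take (2·3 − 5·8, 2·8 + 5·3) = (6 − 40, 16 + 15) = (-34, 31); dropping signs (only squares matter) gives (34, 31); check 34² + 31² = 1156 + 961 = 2117 ✓.
Step 4: Order so x ≤ y and verify: 31² + 34² = 961 + 1156 = 2117 = n. ✓

n = 2117 = 31² + 34² (one valid representation with x ≤ y).


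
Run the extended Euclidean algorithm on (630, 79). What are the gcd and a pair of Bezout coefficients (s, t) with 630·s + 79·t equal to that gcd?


Euclidean algorithm on (630, 79) — divide until remainder is 0:
  630 = 7 · 79 + 77
  79 = 1 · 77 + 2
  77 = 38 · 2 + 1
  2 = 2 · 1 + 0
gcd(630, 79) = 1.
Track Bezout coefficients alongside the remainders: start with r₀ = 630 = a·1 + b·0 (s = 1, t = 0) and r₁ = 79 = a·0 + b·1 (s = 0, t = 1); each new remainder r_{k+1} = r_{k-1} − q_k·r_k inherits s_{k+1} = s_{k-1} − q_k·s_k, t_{k+1} = t_{k-1} − q_k·t_k, so r_k = a·s_k + b·t_k at every step:
  q = 7: r = 77, s = 1 − 7·0 = 1, t = 0 − 7·1 = -7  (check: 630·1 + 79·(-7) = 77)
  q = 1: r = 2, s = 0 − 1·1 = -1, t = 1 − 1·(-7) = 8  (check: 630·(-1) + 79·8 = 2)
  q = 38: r = 1, s = 1 − 38·(-1) = 39, t = -7 − 38·8 = -311  (check: 630·39 + 79·(-311) = 1)
The row with r = 1 (the gcd) gives the Bezout coefficients s = 39, t = -311.
Result: 630 · (39) + 79 · (-311) = 1.

gcd(630, 79) = 1; s = 39, t = -311 (check: 630·39 + 79·(-311) = 1).


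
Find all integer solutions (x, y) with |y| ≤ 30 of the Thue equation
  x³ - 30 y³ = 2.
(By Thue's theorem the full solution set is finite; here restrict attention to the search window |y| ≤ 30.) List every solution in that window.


The equation is x³ - 30y³ = 2. For fixed y, x³ = 30·y³ + 2, so a solution requires the RHS to be a perfect cube.
Strategy: iterate y from -30 to 30, compute RHS = 30·y³ + 2, and check whether it is a (positive or negative) perfect cube.
Check small values of y:
  y = 0: RHS = 2 is not a perfect cube.
  y = 1: RHS = 32 is not a perfect cube.
  y = -1: RHS = -28 is not a perfect cube.
  y = 2: RHS = 242 is not a perfect cube.
  y = -2: RHS = -238 is not a perfect cube.
  y = 3: RHS = 812 is not a perfect cube.
  y = -3: RHS = -808 is not a perfect cube.
Continuing the search up to |y| = 30 finds no solutions either.
No (x, y) in the scanned range satisfies the equation.

No integer solutions with |y| ≤ 30.


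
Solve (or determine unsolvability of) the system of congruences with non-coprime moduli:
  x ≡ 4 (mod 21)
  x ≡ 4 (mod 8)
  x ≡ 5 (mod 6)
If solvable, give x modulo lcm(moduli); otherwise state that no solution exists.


Moduli 21, 8, 6 are not pairwise coprime, so CRT works modulo lcm(m_i) when all pairwise compatibility conditions hold.
Pairwise compatibility: gcd(m_i, m_j) must divide a_i - a_j for every pair.
Merge one congruence at a time:
  Start: x ≡ 4 (mod 21).
  Combine with x ≡ 4 (mod 8): gcd(21, 8) = 1; 4 - 4 = 0, which IS divisible by 1, so compatible.
    Write x = 4 + 21·t and substitute into x ≡ 4 (mod 8): 21·t ≡ 4 − 4 = 0 (mod 8).
    Reduce coefficients mod 8: 5·t ≡ 0 (mod 8).
    The inverse of 5 mod 8 is 5 (since 5·5 = 25 = 3·8 + 1), so t ≡ 5·0 = 0 ≡ 0 (mod 8).
    Then x = 4 + 21·0 = 4, valid modulo lcm(21, 8) = 168: x ≡ 4 (mod 168).
  Combine with x ≡ 5 (mod 6): gcd(168, 6) = 6, and 5 - 4 = 1 is NOT divisible by 6.
    ⇒ system is inconsistent (no integer solution).

No solution (the system is inconsistent).


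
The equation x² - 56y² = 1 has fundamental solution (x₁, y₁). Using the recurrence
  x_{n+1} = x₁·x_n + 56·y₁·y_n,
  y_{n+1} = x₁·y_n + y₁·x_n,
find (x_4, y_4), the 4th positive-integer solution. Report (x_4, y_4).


Step 1: Find the fundamental solution (x₁, y₁) of x² - 56y² = 1.
  Expand √56 as a continued fraction. a₀ = ⌊√56⌋ = 7; iterate m_{k+1} = d_k·a_k − m_k, d_{k+1} = (56 − m_{k+1}²)/d_k, a_{k+1} = ⌊(a₀ + m_{k+1})/d_{k+1}⌋ (starting m₀ = 0, d₀ = 1), with convergents p_k = a_k·p_{k-1} + p_{k-2}, q_k = a_k·q_{k-1} + q_{k-2} (p₋₁ = 1, q₋₁ = 0):
  k = 0: a₀ = 7; p₀/q₀ = 7/1; p₀² − 56·q₀² = 49 − 56 = -7.
  k = 1: m = 7, d = 7, a = ⌊(7 + 7)/7⌋ = 2; p/q = (2·7 + 1)/(2·1 + 0) = 15/2; p² − 56·q² = 225 − 224 = 1.
  The first convergent with p² − 56·q² = 1 gives the fundamental solution (x₁, y₁) = (15, 2).
Step 2: Apply the recurrence (x_{n+1}, y_{n+1}) = (x₁x_n + 56y₁y_n, x₁y_n + y₁x_n) repeatedly.
  From (x_1, y_1) = (15, 2): x_2 = 15·15 + 56·2·2 = 449; y_2 = 15·2 + 2·15 = 60.
  From (x_2, y_2) = (449, 60): x_3 = 15·449 + 56·2·60 = 13455; y_3 = 15·60 + 2·449 = 1798.
  From (x_3, y_3) = (13455, 1798): x_4 = 15·13455 + 56·2·1798 = 403201; y_4 = 15·1798 + 2·13455 = 53880.
Step 3: Verify x_4² - 56·y_4² = 162571046401 - 162571046400 = 1 (should be 1). ✓

(x_1, y_1) = (15, 2); (x_4, y_4) = (403201, 53880).


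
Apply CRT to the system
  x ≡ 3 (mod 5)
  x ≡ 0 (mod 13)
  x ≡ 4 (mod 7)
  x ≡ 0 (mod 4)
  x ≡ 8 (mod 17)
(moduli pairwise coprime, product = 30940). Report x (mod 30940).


Product of moduli M = 5 · 13 · 7 · 4 · 17 = 30940.
Merge one congruence at a time:
  Start: x ≡ 3 (mod 5).
  Combine with x ≡ 0 (mod 13); new modulus lcm = 65.
    Write x = 3 + 5·t and substitute into x ≡ 0 (mod 13): 5·t ≡ 0 − 3 = -3 (mod 13).
    Reduce coefficients mod 13: 5·t ≡ 10 (mod 13).
    The inverse of 5 mod 13 is 8 (since 5·8 = 40 = 3·13 + 1), so t ≡ 8·10 = 80 ≡ 2 (mod 13).
    Then x = 3 + 5·2 = 13, valid modulo lcm(5, 13) = 65: x ≡ 13 (mod 65).
  Combine with x ≡ 4 (mod 7); new modulus lcm = 455.
    Write x = 13 + 65·t and substitute into x ≡ 4 (mod 7): 65·t ≡ 4 − 13 = -9 (mod 7).
    Reduce coefficients mod 7: 2·t ≡ 5 (mod 7).
    The inverse of 2 mod 7 is 4 (since 2·4 = 8 = 1·7 + 1), so t ≡ 4·5 = 20 ≡ 6 (mod 7).
    Then x = 13 + 65·6 = 403, valid modulo lcm(65, 7) = 455: x ≡ 403 (mod 455).
  Combine with x ≡ 0 (mod 4); new modulus lcm = 1820.
    Write x = 403 + 455·t and substitute into x ≡ 0 (mod 4): 455·t ≡ 0 − 403 = -403 (mod 4).
    Reduce coefficients mod 4: 3·t ≡ 1 (mod 4).
    The inverse of 3 mod 4 is 3 (since 3·3 = 9 = 2·4 + 1), so t ≡ 3·1 = 3 ≡ 3 (mod 4).
    Then x = 403 + 455·3 = 1768, valid modulo lcm(455, 4) = 1820: x ≡ 1768 (mod 1820).
  Combine with x ≡ 8 (mod 17); new modulus lcm = 30940.
    Write x = 1768 + 1820·t and substitute into x ≡ 8 (mod 17): 1820·t ≡ 8 − 1768 = -1760 (mod 17).
    Reduce coefficients mod 17: 1·t ≡ 8 (mod 17).
    So t ≡ 8 (mod 17).
    Then x = 1768 + 1820·8 = 16328, valid modulo lcm(1820, 17) = 30940: x ≡ 16328 (mod 30940).
Verify against each original: 16328 mod 5 = 3, 16328 mod 13 = 0, 16328 mod 7 = 4, 16328 mod 4 = 0, 16328 mod 17 = 8.

x ≡ 16328 (mod 30940).


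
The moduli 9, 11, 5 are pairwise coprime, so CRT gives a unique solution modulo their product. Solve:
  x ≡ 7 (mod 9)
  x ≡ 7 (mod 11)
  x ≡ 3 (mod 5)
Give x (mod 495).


Moduli 9, 11, 5 are pairwise coprime; by CRT there is a unique solution modulo M = 9 · 11 · 5 = 495.
Solve pairwise, accumulating the modulus:
  Start with x ≡ 7 (mod 9).
  Combine with x ≡ 7 (mod 11): since gcd(9, 11) = 1, we get a unique residue mod 99.
    Write x = 7 + 9·t and substitute into x ≡ 7 (mod 11): 9·t ≡ 7 − 7 = 0 (mod 11).
    The inverse of 9 mod 11 is 5 (since 9·5 = 45 = 4·11 + 1), so t ≡ 5·0 = 0 ≡ 0 (mod 11).
    Then x = 7 + 9·0 = 7, valid modulo lcm(9, 11) = 99: x ≡ 7 (mod 99).
  Combine with x ≡ 3 (mod 5): since gcd(99, 5) = 1, we get a unique residue mod 495.
    Write x = 7 + 99·t and substitute into x ≡ 3 (mod 5): 99·t ≡ 3 − 7 = -4 (mod 5).
    Reduce coefficients mod 5: 4·t ≡ 1 (mod 5).
    The inverse of 4 mod 5 is 4 (since 4·4 = 16 = 3·5 + 1), so t ≡ 4·1 = 4 ≡ 4 (mod 5).
    Then x = 7 + 99·4 = 403, valid modulo lcm(99, 5) = 495: x ≡ 403 (mod 495).
Verify: 403 mod 9 = 7 ✓, 403 mod 11 = 7 ✓, 403 mod 5 = 3 ✓.

x ≡ 403 (mod 495).


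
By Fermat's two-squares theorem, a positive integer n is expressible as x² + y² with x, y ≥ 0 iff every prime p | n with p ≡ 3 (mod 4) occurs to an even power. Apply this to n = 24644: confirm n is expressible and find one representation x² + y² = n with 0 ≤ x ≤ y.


Step 1: Factor n = 24644 = 2^2 · 61 · 101.
Step 2: Check the mod-4 condition on each prime factor: 2 = 2 (special); 61 ≡ 1 (mod 4), exponent 1; 101 ≡ 1 (mod 4), exponent 1.
All primes ≡ 3 (mod 4) appear to even exponent (or don't appear), so by the two-squares theorem n IS expressible as a sum of two squares.
Step 3: Build a representation. Group n = k² · m with k = 2 and m = 61 · 101 = 6161 (a product of primes ≡ 1 (mod 4)); a representation of m scales to one of n via (k·x)² + (k·y)² = k²(x² + y²). Each prime p ≡ 1 (mod 4) is itself a sum of two squares; find a² by testing p − a² for a perfect square:
  61: 61 − 1² = 60, 61 − 2² = 57, 61 − 3² = 52, 61 − 4² = 45, 61 − 5² = 36 = 6² ⇒ 61 = 5² + 6².
  101: 101 − 1² = 100 = 10² ⇒ 101 = 1² + 10².
  Combine using the Brahmagupta–Fibonacci identity (a² + b²)(c² + d²) = (ac − bd)² + (ad + bc)² = (ac + bd)² + (ad − bc)²:
  61 · 101 = 6161: from (5² + 6²)(1² + 10²), take (5·1 − 6·10, 5·10 + 6·1) = (5 − 60, 50 + 6) = (-55, 56); dropping signs (only squares matter) gives (55, 56); check 55² + 56² = 3025 + 3136 = 6161 ✓.
  Scale by k = 2: (2·55, 2·56) = (110, 112).
Step 4: Order so x ≤ y and verify: 110² + 112² = 12100 + 12544 = 24644 = n. ✓

n = 24644 = 110² + 112² (one valid representation with x ≤ y).


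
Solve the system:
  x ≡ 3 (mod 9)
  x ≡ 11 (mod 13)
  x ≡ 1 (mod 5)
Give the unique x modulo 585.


Moduli 9, 13, 5 are pairwise coprime; by CRT there is a unique solution modulo M = 9 · 13 · 5 = 585.
Solve pairwise, accumulating the modulus:
  Start with x ≡ 3 (mod 9).
  Combine with x ≡ 11 (mod 13): since gcd(9, 13) = 1, we get a unique residue mod 117.
    Write x = 3 + 9·t and substitute into x ≡ 11 (mod 13): 9·t ≡ 11 − 3 = 8 (mod 13).
    The inverse of 9 mod 13 is 3 (since 9·3 = 27 = 2·13 + 1), so t ≡ 3·8 = 24 ≡ 11 (mod 13).
    Then x = 3 + 9·11 = 102, valid modulo lcm(9, 13) = 117: x ≡ 102 (mod 117).
  Combine with x ≡ 1 (mod 5): since gcd(117, 5) = 1, we get a unique residue mod 585.
    Write x = 102 + 117·t and substitute into x ≡ 1 (mod 5): 117·t ≡ 1 − 102 = -101 (mod 5).
    Reduce coefficients mod 5: 2·t ≡ 4 (mod 5).
    The inverse of 2 mod 5 is 3 (since 2·3 = 6 = 1·5 + 1), so t ≡ 3·4 = 12 ≡ 2 (mod 5).
    Then x = 102 + 117·2 = 336, valid modulo lcm(117, 5) = 585: x ≡ 336 (mod 585).
Verify: 336 mod 9 = 3 ✓, 336 mod 13 = 11 ✓, 336 mod 5 = 1 ✓.

x ≡ 336 (mod 585).


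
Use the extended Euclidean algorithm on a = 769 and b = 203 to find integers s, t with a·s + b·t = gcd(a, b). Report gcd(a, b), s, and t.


Euclidean algorithm on (769, 203) — divide until remainder is 0:
  769 = 3 · 203 + 160
  203 = 1 · 160 + 43
  160 = 3 · 43 + 31
  43 = 1 · 31 + 12
  31 = 2 · 12 + 7
  12 = 1 · 7 + 5
  7 = 1 · 5 + 2
  5 = 2 · 2 + 1
  2 = 2 · 1 + 0
gcd(769, 203) = 1.
Track Bezout coefficients alongside the remainders: start with r₀ = 769 = a·1 + b·0 (s = 1, t = 0) and r₁ = 203 = a·0 + b·1 (s = 0, t = 1); each new remainder r_{k+1} = r_{k-1} − q_k·r_k inherits s_{k+1} = s_{k-1} − q_k·s_k, t_{k+1} = t_{k-1} − q_k·t_k, so r_k = a·s_k + b·t_k at every step:
  q = 3: r = 160, s = 1 − 3·0 = 1, t = 0 − 3·1 = -3  (check: 769·1 + 203·(-3) = 160)
  q = 1: r = 43, s = 0 − 1·1 = -1, t = 1 − 1·(-3) = 4  (check: 769·(-1) + 203·4 = 43)
  q = 3: r = 31, s = 1 − 3·(-1) = 4, t = -3 − 3·4 = -15  (check: 769·4 + 203·(-15) = 31)
  q = 1: r = 12, s = -1 − 1·4 = -5, t = 4 − 1·(-15) = 19  (check: 769·(-5) + 203·19 = 12)
  q = 2: r = 7, s = 4 − 2·(-5) = 14, t = -15 − 2·19 = -53  (check: 769·14 + 203·(-53) = 7)
  q = 1: r = 5, s = -5 − 1·14 = -19, t = 19 − 1·(-53) = 72  (check: 769·(-19) + 203·72 = 5)
  q = 1: r = 2, s = 14 − 1·(-19) = 33, t = -53 − 1·72 = -125  (check: 769·33 + 203·(-125) = 2)
  q = 2: r = 1, s = -19 − 2·33 = -85, t = 72 − 2·(-125) = 322  (check: 769·(-85) + 203·322 = 1)
The row with r = 1 (the gcd) gives the Bezout coefficients s = -85, t = 322.
Result: 769 · (-85) + 203 · (322) = 1.

gcd(769, 203) = 1; s = -85, t = 322 (check: 769·(-85) + 203·322 = 1).


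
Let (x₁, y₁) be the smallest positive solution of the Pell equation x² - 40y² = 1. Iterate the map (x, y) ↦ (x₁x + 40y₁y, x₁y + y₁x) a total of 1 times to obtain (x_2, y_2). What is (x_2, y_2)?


Step 1: Find the fundamental solution (x₁, y₁) of x² - 40y² = 1.
  Expand √40 as a continued fraction. a₀ = ⌊√40⌋ = 6; iterate m_{k+1} = d_k·a_k − m_k, d_{k+1} = (40 − m_{k+1}²)/d_k, a_{k+1} = ⌊(a₀ + m_{k+1})/d_{k+1}⌋ (starting m₀ = 0, d₀ = 1), with convergents p_k = a_k·p_{k-1} + p_{k-2}, q_k = a_k·q_{k-1} + q_{k-2} (p₋₁ = 1, q₋₁ = 0):
  k = 0: a₀ = 6; p₀/q₀ = 6/1; p₀² − 40·q₀² = 36 − 40 = -4.
  k = 1: m = 6, d = 4, a = ⌊(6 + 6)/4⌋ = 3; p/q = (3·6 + 1)/(3·1 + 0) = 19/3; p² − 40·q² = 361 − 360 = 1.
  The first convergent with p² − 40·q² = 1 gives the fundamental solution (x₁, y₁) = (19, 3).
Step 2: Apply the recurrence (x_{n+1}, y_{n+1}) = (x₁x_n + 40y₁y_n, x₁y_n + y₁x_n) repeatedly.
  From (x_1, y_1) = (19, 3): x_2 = 19·19 + 40·3·3 = 721; y_2 = 19·3 + 3·19 = 114.
Step 3: Verify x_2² - 40·y_2² = 519841 - 519840 = 1 (should be 1). ✓

(x_1, y_1) = (19, 3); (x_2, y_2) = (721, 114).


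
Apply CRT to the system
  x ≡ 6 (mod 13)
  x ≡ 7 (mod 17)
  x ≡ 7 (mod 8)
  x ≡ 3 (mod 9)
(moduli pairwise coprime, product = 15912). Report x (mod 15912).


Product of moduli M = 13 · 17 · 8 · 9 = 15912.
Merge one congruence at a time:
  Start: x ≡ 6 (mod 13).
  Combine with x ≡ 7 (mod 17); new modulus lcm = 221.
    Write x = 6 + 13·t and substitute into x ≡ 7 (mod 17): 13·t ≡ 7 − 6 = 1 (mod 17).
    The inverse of 13 mod 17 is 4 (since 13·4 = 52 = 3·17 + 1), so t ≡ 4·1 = 4 ≡ 4 (mod 17).
    Then x = 6 + 13·4 = 58, valid modulo lcm(13, 17) = 221: x ≡ 58 (mod 221).
  Combine with x ≡ 7 (mod 8); new modulus lcm = 1768.
    Write x = 58 + 221·t and substitute into x ≡ 7 (mod 8): 221·t ≡ 7 − 58 = -51 (mod 8).
    Reduce coefficients mod 8: 5·t ≡ 5 (mod 8).
    The inverse of 5 mod 8 is 5 (since 5·5 = 25 = 3·8 + 1), so t ≡ 5·5 = 25 ≡ 1 (mod 8).
    Then x = 58 + 221·1 = 279, valid modulo lcm(221, 8) = 1768: x ≡ 279 (mod 1768).
  Combine with x ≡ 3 (mod 9); new modulus lcm = 15912.
    Write x = 279 + 1768·t and substitute into x ≡ 3 (mod 9): 1768·t ≡ 3 − 279 = -276 (mod 9).
    Reduce coefficients mod 9: 4·t ≡ 3 (mod 9).
    The inverse of 4 mod 9 is 7 (since 4·7 = 28 = 3·9 + 1), so t ≡ 7·3 = 21 ≡ 3 (mod 9).
    Then x = 279 + 1768·3 = 5583, valid modulo lcm(1768, 9) = 15912: x ≡ 5583 (mod 15912).
Verify against each original: 5583 mod 13 = 6, 5583 mod 17 = 7, 5583 mod 8 = 7, 5583 mod 9 = 3.

x ≡ 5583 (mod 15912).


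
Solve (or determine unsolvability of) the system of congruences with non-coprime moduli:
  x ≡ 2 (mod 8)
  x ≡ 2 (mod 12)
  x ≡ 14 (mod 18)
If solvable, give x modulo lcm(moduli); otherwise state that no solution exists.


Moduli 8, 12, 18 are not pairwise coprime, so CRT works modulo lcm(m_i) when all pairwise compatibility conditions hold.
Pairwise compatibility: gcd(m_i, m_j) must divide a_i - a_j for every pair.
Merge one congruence at a time:
  Start: x ≡ 2 (mod 8).
  Combine with x ≡ 2 (mod 12): gcd(8, 12) = 4; 2 - 2 = 0, which IS divisible by 4, so compatible.
    Write x = 2 + 8·t and substitute into x ≡ 2 (mod 12): 8·t ≡ 2 − 2 = 0 (mod 12).
    Divide the congruence (and modulus) by g = 4: 2·t ≡ 0 (mod 3).
    The inverse of 2 mod 3 is 2 (since 2·2 = 4 = 1·3 + 1), so t ≡ 2·0 = 0 ≡ 0 (mod 3).
    Then x = 2 + 8·0 = 2, valid modulo lcm(8, 12) = 24: x ≡ 2 (mod 24).
  Combine with x ≡ 14 (mod 18): gcd(24, 18) = 6; 14 - 2 = 12, which IS divisible by 6, so compatible.
    Write x = 2 + 24·t and substitute into x ≡ 14 (mod 18): 24·t ≡ 14 − 2 = 12 (mod 18).
    Divide the congruence (and modulus) by g = 6: 4·t ≡ 2 (mod 3).
    Reduce coefficients mod 3: 1·t ≡ 2 (mod 3).
    So t ≡ 2 (mod 3).
    Then x = 2 + 24·2 = 50, valid modulo lcm(24, 18) = 72: x ≡ 50 (mod 72).
Verify: 50 mod 8 = 2, 50 mod 12 = 2, 50 mod 18 = 14.

x ≡ 50 (mod 72).


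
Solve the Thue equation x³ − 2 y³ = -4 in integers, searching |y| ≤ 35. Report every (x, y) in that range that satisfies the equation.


The equation is x³ - 2y³ = -4. For fixed y, x³ = 2·y³ − 4, so a solution requires the RHS to be a perfect cube.
Strategy: iterate y from -35 to 35, compute RHS = 2·y³ − 4, and check whether it is a (positive or negative) perfect cube.
Check small values of y:
  y = 0: RHS = -4 is not a perfect cube.
  y = 1: RHS = -2 is not a perfect cube.
  y = -1: RHS = -6 is not a perfect cube.
  y = 2: RHS = 12 is not a perfect cube.
  y = -2: RHS = -20 is not a perfect cube.
  y = 3: RHS = 50 is not a perfect cube.
  y = -3: RHS = -58 is not a perfect cube.
Continuing the search up to |y| = 35 finds no solutions either.
No (x, y) in the scanned range satisfies the equation.

No integer solutions with |y| ≤ 35.


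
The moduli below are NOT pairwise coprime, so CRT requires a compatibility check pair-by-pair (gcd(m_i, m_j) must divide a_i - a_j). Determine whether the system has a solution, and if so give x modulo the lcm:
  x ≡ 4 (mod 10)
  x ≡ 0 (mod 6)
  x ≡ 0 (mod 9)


Moduli 10, 6, 9 are not pairwise coprime, so CRT works modulo lcm(m_i) when all pairwise compatibility conditions hold.
Pairwise compatibility: gcd(m_i, m_j) must divide a_i - a_j for every pair.
Merge one congruence at a time:
  Start: x ≡ 4 (mod 10).
  Combine with x ≡ 0 (mod 6): gcd(10, 6) = 2; 0 - 4 = -4, which IS divisible by 2, so compatible.
    Write x = 4 + 10·t and substitute into x ≡ 0 (mod 6): 10·t ≡ 0 − 4 = -4 (mod 6).
    Divide the congruence (and modulus) by g = 2: 5·t ≡ -2 (mod 3).
    Reduce coefficients mod 3: 2·t ≡ 1 (mod 3).
    The inverse of 2 mod 3 is 2 (since 2·2 = 4 = 1·3 + 1), so t ≡ 2·1 = 2 ≡ 2 (mod 3).
    Then x = 4 + 10·2 = 24, valid modulo lcm(10, 6) = 30: x ≡ 24 (mod 30).
  Combine with x ≡ 0 (mod 9): gcd(30, 9) = 3; 0 - 24 = -24, which IS divisible by 3, so compatible.
    Write x = 24 + 30·t and substitute into x ≡ 0 (mod 9): 30·t ≡ 0 − 24 = -24 (mod 9).
    Divide the congruence (and modulus) by g = 3: 10·t ≡ -8 (mod 3).
    Reduce coefficients mod 3: 1·t ≡ 1 (mod 3).
    So t ≡ 1 (mod 3).
    Then x = 24 + 30·1 = 54, valid modulo lcm(30, 9) = 90: x ≡ 54 (mod 90).
Verify: 54 mod 10 = 4, 54 mod 6 = 0, 54 mod 9 = 0.

x ≡ 54 (mod 90).


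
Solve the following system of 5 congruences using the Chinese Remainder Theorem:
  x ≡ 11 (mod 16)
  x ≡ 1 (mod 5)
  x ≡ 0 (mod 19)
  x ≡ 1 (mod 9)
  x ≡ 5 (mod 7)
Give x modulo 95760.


Product of moduli M = 16 · 5 · 19 · 9 · 7 = 95760.
Merge one congruence at a time:
  Start: x ≡ 11 (mod 16).
  Combine with x ≡ 1 (mod 5); new modulus lcm = 80.
    Write x = 11 + 16·t and substitute into x ≡ 1 (mod 5): 16·t ≡ 1 − 11 = -10 (mod 5).
    Reduce coefficients mod 5: 1·t ≡ 0 (mod 5).
    So t ≡ 0 (mod 5).
    Then x = 11 + 16·0 = 11, valid modulo lcm(16, 5) = 80: x ≡ 11 (mod 80).
  Combine with x ≡ 0 (mod 19); new modulus lcm = 1520.
    Write x = 11 + 80·t and substitute into x ≡ 0 (mod 19): 80·t ≡ 0 − 11 = -11 (mod 19).
    Reduce coefficients mod 19: 4·t ≡ 8 (mod 19).
    The inverse of 4 mod 19 is 5 (since 4·5 = 20 = 1·19 + 1), so t ≡ 5·8 = 40 ≡ 2 (mod 19).
    Then x = 11 + 80·2 = 171, valid modulo lcm(80, 19) = 1520: x ≡ 171 (mod 1520).
  Combine with x ≡ 1 (mod 9); new modulus lcm = 13680.
    Write x = 171 + 1520·t and substitute into x ≡ 1 (mod 9): 1520·t ≡ 1 − 171 = -170 (mod 9).
    Reduce coefficients mod 9: 8·t ≡ 1 (mod 9).
    The inverse of 8 mod 9 is 8 (since 8·8 = 64 = 7·9 + 1), so t ≡ 8·1 = 8 ≡ 8 (mod 9).
    Then x = 171 + 1520·8 = 12331, valid modulo lcm(1520, 9) = 13680: x ≡ 12331 (mod 13680).
  Combine with x ≡ 5 (mod 7); new modulus lcm = 95760.
    Write x = 12331 + 13680·t and substitute into x ≡ 5 (mod 7): 13680·t ≡ 5 − 12331 = -12326 (mod 7).
    Reduce coefficients mod 7: 2·t ≡ 1 (mod 7).
    The inverse of 2 mod 7 is 4 (since 2·4 = 8 = 1·7 + 1), so t ≡ 4·1 = 4 ≡ 4 (mod 7).
    Then x = 12331 + 13680·4 = 67051, valid modulo lcm(13680, 7) = 95760: x ≡ 67051 (mod 95760).
Verify against each original: 67051 mod 16 = 11, 67051 mod 5 = 1, 67051 mod 19 = 0, 67051 mod 9 = 1, 67051 mod 7 = 5.

x ≡ 67051 (mod 95760).


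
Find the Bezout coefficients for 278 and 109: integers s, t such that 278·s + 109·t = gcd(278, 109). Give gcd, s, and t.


Euclidean algorithm on (278, 109) — divide until remainder is 0:
  278 = 2 · 109 + 60
  109 = 1 · 60 + 49
  60 = 1 · 49 + 11
  49 = 4 · 11 + 5
  11 = 2 · 5 + 1
  5 = 5 · 1 + 0
gcd(278, 109) = 1.
Track Bezout coefficients alongside the remainders: start with r₀ = 278 = a·1 + b·0 (s = 1, t = 0) and r₁ = 109 = a·0 + b·1 (s = 0, t = 1); each new remainder r_{k+1} = r_{k-1} − q_k·r_k inherits s_{k+1} = s_{k-1} − q_k·s_k, t_{k+1} = t_{k-1} − q_k·t_k, so r_k = a·s_k + b·t_k at every step:
  q = 2: r = 60, s = 1 − 2·0 = 1, t = 0 − 2·1 = -2  (check: 278·1 + 109·(-2) = 60)
  q = 1: r = 49, s = 0 − 1·1 = -1, t = 1 − 1·(-2) = 3  (check: 278·(-1) + 109·3 = 49)
  q = 1: r = 11, s = 1 − 1·(-1) = 2, t = -2 − 1·3 = -5  (check: 278·2 + 109·(-5) = 11)
  q = 4: r = 5, s = -1 − 4·2 = -9, t = 3 − 4·(-5) = 23  (check: 278·(-9) + 109·23 = 5)
  q = 2: r = 1, s = 2 − 2·(-9) = 20, t = -5 − 2·23 = -51  (check: 278·20 + 109·(-51) = 1)
The row with r = 1 (the gcd) gives the Bezout coefficients s = 20, t = -51.
Result: 278 · (20) + 109 · (-51) = 1.

gcd(278, 109) = 1; s = 20, t = -51 (check: 278·20 + 109·(-51) = 1).


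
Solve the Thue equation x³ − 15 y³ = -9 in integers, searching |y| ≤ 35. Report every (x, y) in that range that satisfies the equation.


The equation is x³ - 15y³ = -9. For fixed y, x³ = 15·y³ − 9, so a solution requires the RHS to be a perfect cube.
Strategy: iterate y from -35 to 35, compute RHS = 15·y³ − 9, and check whether it is a (positive or negative) perfect cube.
Check small values of y:
  y = 0: RHS = -9 is not a perfect cube.
  y = 1: RHS = 6 is not a perfect cube.
  y = -1: RHS = -24 is not a perfect cube.
  y = 2: RHS = 111 is not a perfect cube.
  y = -2: RHS = -129 is not a perfect cube.
  y = 3: RHS = 396 is not a perfect cube.
  y = -3: RHS = -414 is not a perfect cube.
Continuing the search up to |y| = 35 finds no solutions either.
No (x, y) in the scanned range satisfies the equation.

No integer solutions with |y| ≤ 35.


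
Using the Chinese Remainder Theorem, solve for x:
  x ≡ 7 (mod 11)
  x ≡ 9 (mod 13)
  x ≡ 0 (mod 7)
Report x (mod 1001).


Moduli 11, 13, 7 are pairwise coprime; by CRT there is a unique solution modulo M = 11 · 13 · 7 = 1001.
Solve pairwise, accumulating the modulus:
  Start with x ≡ 7 (mod 11).
  Combine with x ≡ 9 (mod 13): since gcd(11, 13) = 1, we get a unique residue mod 143.
    Write x = 7 + 11·t and substitute into x ≡ 9 (mod 13): 11·t ≡ 9 − 7 = 2 (mod 13).
    The inverse of 11 mod 13 is 6 (since 11·6 = 66 = 5·13 + 1), so t ≡ 6·2 = 12 ≡ 12 (mod 13).
    Then x = 7 + 11·12 = 139, valid modulo lcm(11, 13) = 143: x ≡ 139 (mod 143).
  Combine with x ≡ 0 (mod 7): since gcd(143, 7) = 1, we get a unique residue mod 1001.
    Write x = 139 + 143·t and substitute into x ≡ 0 (mod 7): 143·t ≡ 0 − 139 = -139 (mod 7).
    Reduce coefficients mod 7: 3·t ≡ 1 (mod 7).
    The inverse of 3 mod 7 is 5 (since 3·5 = 15 = 2·7 + 1), so t ≡ 5·1 = 5 ≡ 5 (mod 7).
    Then x = 139 + 143·5 = 854, valid modulo lcm(143, 7) = 1001: x ≡ 854 (mod 1001).
Verify: 854 mod 11 = 7 ✓, 854 mod 13 = 9 ✓, 854 mod 7 = 0 ✓.

x ≡ 854 (mod 1001).


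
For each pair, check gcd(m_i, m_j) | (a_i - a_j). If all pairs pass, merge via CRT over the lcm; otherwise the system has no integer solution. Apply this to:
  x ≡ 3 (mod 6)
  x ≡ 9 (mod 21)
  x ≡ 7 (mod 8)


Moduli 6, 21, 8 are not pairwise coprime, so CRT works modulo lcm(m_i) when all pairwise compatibility conditions hold.
Pairwise compatibility: gcd(m_i, m_j) must divide a_i - a_j for every pair.
Merge one congruence at a time:
  Start: x ≡ 3 (mod 6).
  Combine with x ≡ 9 (mod 21): gcd(6, 21) = 3; 9 - 3 = 6, which IS divisible by 3, so compatible.
    Write x = 3 + 6·t and substitute into x ≡ 9 (mod 21): 6·t ≡ 9 − 3 = 6 (mod 21).
    Divide the congruence (and modulus) by g = 3: 2·t ≡ 2 (mod 7).
    The inverse of 2 mod 7 is 4 (since 2·4 = 8 = 1·7 + 1), so t ≡ 4·2 = 8 ≡ 1 (mod 7).
    Then x = 3 + 6·1 = 9, valid modulo lcm(6, 21) = 42: x ≡ 9 (mod 42).
  Combine with x ≡ 7 (mod 8): gcd(42, 8) = 2; 7 - 9 = -2, which IS divisible by 2, so compatible.
    Write x = 9 + 42·t and substitute into x ≡ 7 (mod 8): 42·t ≡ 7 − 9 = -2 (mod 8).
    Divide the congruence (and modulus) by g = 2: 21·t ≡ -1 (mod 4).
    Reduce coefficients mod 4: 1·t ≡ 3 (mod 4).
    So t ≡ 3 (mod 4).
    Then x = 9 + 42·3 = 135, valid modulo lcm(42, 8) = 168: x ≡ 135 (mod 168).
Verify: 135 mod 6 = 3, 135 mod 21 = 9, 135 mod 8 = 7.

x ≡ 135 (mod 168).


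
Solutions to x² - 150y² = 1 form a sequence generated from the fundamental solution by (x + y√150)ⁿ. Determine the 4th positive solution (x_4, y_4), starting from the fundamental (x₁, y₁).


Step 1: Find the fundamental solution (x₁, y₁) of x² - 150y² = 1.
  Expand √150 as a continued fraction. a₀ = ⌊√150⌋ = 12; iterate m_{k+1} = d_k·a_k − m_k, d_{k+1} = (150 − m_{k+1}²)/d_k, a_{k+1} = ⌊(a₀ + m_{k+1})/d_{k+1}⌋ (starting m₀ = 0, d₀ = 1), with convergents p_k = a_k·p_{k-1} + p_{k-2}, q_k = a_k·q_{k-1} + q_{k-2} (p₋₁ = 1, q₋₁ = 0):
  k = 0: a₀ = 12; p₀/q₀ = 12/1; p₀² − 150·q₀² = 144 − 150 = -6.
  k = 1: m = 12, d = 6, a = ⌊(12 + 12)/6⌋ = 4; p/q = (4·12 + 1)/(4·1 + 0) = 49/4; p² − 150·q² = 2401 − 2400 = 1.
  The first convergent with p² − 150·q² = 1 gives the fundamental solution (x₁, y₁) = (49, 4).
Step 2: Apply the recurrence (x_{n+1}, y_{n+1}) = (x₁x_n + 150y₁y_n, x₁y_n + y₁x_n) repeatedly.
  From (x_1, y_1) = (49, 4): x_2 = 49·49 + 150·4·4 = 4801; y_2 = 49·4 + 4·49 = 392.
  From (x_2, y_2) = (4801, 392): x_3 = 49·4801 + 150·4·392 = 470449; y_3 = 49·392 + 4·4801 = 38412.
  From (x_3, y_3) = (470449, 38412): x_4 = 49·470449 + 150·4·38412 = 46099201; y_4 = 49·38412 + 4·470449 = 3763984.
Step 3: Verify x_4² - 150·y_4² = 2125136332838401 - 2125136332838400 = 1 (should be 1). ✓

(x_1, y_1) = (49, 4); (x_4, y_4) = (46099201, 3763984).


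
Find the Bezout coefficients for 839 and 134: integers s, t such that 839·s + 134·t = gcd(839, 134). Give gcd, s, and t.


Euclidean algorithm on (839, 134) — divide until remainder is 0:
  839 = 6 · 134 + 35
  134 = 3 · 35 + 29
  35 = 1 · 29 + 6
  29 = 4 · 6 + 5
  6 = 1 · 5 + 1
  5 = 5 · 1 + 0
gcd(839, 134) = 1.
Track Bezout coefficients alongside the remainders: start with r₀ = 839 = a·1 + b·0 (s = 1, t = 0) and r₁ = 134 = a·0 + b·1 (s = 0, t = 1); each new remainder r_{k+1} = r_{k-1} − q_k·r_k inherits s_{k+1} = s_{k-1} − q_k·s_k, t_{k+1} = t_{k-1} − q_k·t_k, so r_k = a·s_k + b·t_k at every step:
  q = 6: r = 35, s = 1 − 6·0 = 1, t = 0 − 6·1 = -6  (check: 839·1 + 134·(-6) = 35)
  q = 3: r = 29, s = 0 − 3·1 = -3, t = 1 − 3·(-6) = 19  (check: 839·(-3) + 134·19 = 29)
  q = 1: r = 6, s = 1 − 1·(-3) = 4, t = -6 − 1·19 = -25  (check: 839·4 + 134·(-25) = 6)
  q = 4: r = 5, s = -3 − 4·4 = -19, t = 19 − 4·(-25) = 119  (check: 839·(-19) + 134·119 = 5)
  q = 1: r = 1, s = 4 − 1·(-19) = 23, t = -25 − 1·119 = -144  (check: 839·23 + 134·(-144) = 1)
The row with r = 1 (the gcd) gives the Bezout coefficients s = 23, t = -144.
Result: 839 · (23) + 134 · (-144) = 1.

gcd(839, 134) = 1; s = 23, t = -144 (check: 839·23 + 134·(-144) = 1).


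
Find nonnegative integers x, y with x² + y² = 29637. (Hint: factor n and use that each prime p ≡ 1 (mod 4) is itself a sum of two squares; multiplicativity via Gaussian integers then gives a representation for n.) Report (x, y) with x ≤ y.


Step 1: Factor n = 29637 = 3^2 · 37 · 89.
Step 2: Check the mod-4 condition on each prime factor: 3 ≡ 3 (mod 4), exponent 2 (must be even); 37 ≡ 1 (mod 4), exponent 1; 89 ≡ 1 (mod 4), exponent 1.
All primes ≡ 3 (mod 4) appear to even exponent (or don't appear), so by the two-squares theorem n IS expressible as a sum of two squares.
Step 3: Build a representation. Group n = k² · m with k = 3 and m = 37 · 89 = 3293 (a product of primes ≡ 1 (mod 4)); a representation of m scales to one of n via (k·x)² + (k·y)² = k²(x² + y²). Each prime p ≡ 1 (mod 4) is itself a sum of two squares; find a² by testing p − a² for a perfect square:
  37: 37 − 1² = 36 = 6² ⇒ 37 = 1² + 6².
  89: 89 − 1² = 88, 89 − 2² = 85, 89 − 3² = 80, 89 − 4² = 73, 89 − 5² = 64 = 8² ⇒ 89 = 5² + 8².
  Combine using the Brahmagupta–Fibonacci identity (a² + b²)(c² + d²) = (ac − bd)² + (ad + bc)² = (ac + bd)² + (ad − bc)²:
  37 · 89 = 3293: from (1² + 6²)(5² + 8²), take (1·5 − 6·8, 1·8 + 6·5) = (5 − 48, 8 + 30) = (-43, 38); dropping signs (only squares matter) gives (43, 38); check 43² + 38² = 1849 + 1444 = 3293 ✓.
  Scale by k = 3: (3·43, 3·38) = (129, 114).
Step 4: Order so x ≤ y and verify: 114² + 129² = 12996 + 16641 = 29637 = n. ✓

n = 29637 = 114² + 129² (one valid representation with x ≤ y).


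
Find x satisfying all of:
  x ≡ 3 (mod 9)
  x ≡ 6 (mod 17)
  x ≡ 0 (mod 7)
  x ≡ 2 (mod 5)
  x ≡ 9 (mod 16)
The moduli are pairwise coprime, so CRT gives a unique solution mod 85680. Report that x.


Product of moduli M = 9 · 17 · 7 · 5 · 16 = 85680.
Merge one congruence at a time:
  Start: x ≡ 3 (mod 9).
  Combine with x ≡ 6 (mod 17); new modulus lcm = 153.
    Write x = 3 + 9·t and substitute into x ≡ 6 (mod 17): 9·t ≡ 6 − 3 = 3 (mod 17).
    The inverse of 9 mod 17 is 2 (since 9·2 = 18 = 1·17 + 1), so t ≡ 2·3 = 6 ≡ 6 (mod 17).
    Then x = 3 + 9·6 = 57, valid modulo lcm(9, 17) = 153: x ≡ 57 (mod 153).
  Combine with x ≡ 0 (mod 7); new modulus lcm = 1071.
    Write x = 57 + 153·t and substitute into x ≡ 0 (mod 7): 153·t ≡ 0 − 57 = -57 (mod 7).
    Reduce coefficients mod 7: 6·t ≡ 6 (mod 7).
    The inverse of 6 mod 7 is 6 (since 6·6 = 36 = 5·7 + 1), so t ≡ 6·6 = 36 ≡ 1 (mod 7).
    Then x = 57 + 153·1 = 210, valid modulo lcm(153, 7) = 1071: x ≡ 210 (mod 1071).
  Combine with x ≡ 2 (mod 5); new modulus lcm = 5355.
    Write x = 210 + 1071·t and substitute into x ≡ 2 (mod 5): 1071·t ≡ 2 − 210 = -208 (mod 5).
    Reduce coefficients mod 5: 1·t ≡ 2 (mod 5).
    So t ≡ 2 (mod 5).
    Then x = 210 + 1071·2 = 2352, valid modulo lcm(1071, 5) = 5355: x ≡ 2352 (mod 5355).
  Combine with x ≡ 9 (mod 16); new modulus lcm = 85680.
    Write x = 2352 + 5355·t and substitute into x ≡ 9 (mod 16): 5355·t ≡ 9 − 2352 = -2343 (mod 16).
    Reduce coefficients mod 16: 11·t ≡ 9 (mod 16).
    The inverse of 11 mod 16 is 3 (since 11·3 = 33 = 2·16 + 1), so t ≡ 3·9 = 27 ≡ 11 (mod 16).
    Then x = 2352 + 5355·11 = 61257, valid modulo lcm(5355, 16) = 85680: x ≡ 61257 (mod 85680).
Verify against each original: 61257 mod 9 = 3, 61257 mod 17 = 6, 61257 mod 7 = 0, 61257 mod 5 = 2, 61257 mod 16 = 9.

x ≡ 61257 (mod 85680).


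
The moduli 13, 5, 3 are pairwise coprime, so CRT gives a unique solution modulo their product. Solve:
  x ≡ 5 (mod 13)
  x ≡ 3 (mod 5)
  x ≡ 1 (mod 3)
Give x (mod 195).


Moduli 13, 5, 3 are pairwise coprime; by CRT there is a unique solution modulo M = 13 · 5 · 3 = 195.
Solve pairwise, accumulating the modulus:
  Start with x ≡ 5 (mod 13).
  Combine with x ≡ 3 (mod 5): since gcd(13, 5) = 1, we get a unique residue mod 65.
    Write x = 5 + 13·t and substitute into x ≡ 3 (mod 5): 13·t ≡ 3 − 5 = -2 (mod 5).
    Reduce coefficients mod 5: 3·t ≡ 3 (mod 5).
    The inverse of 3 mod 5 is 2 (since 3·2 = 6 = 1·5 + 1), so t ≡ 2·3 = 6 ≡ 1 (mod 5).
    Then x = 5 + 13·1 = 18, valid modulo lcm(13, 5) = 65: x ≡ 18 (mod 65).
  Combine with x ≡ 1 (mod 3): since gcd(65, 3) = 1, we get a unique residue mod 195.
    Write x = 18 + 65·t and substitute into x ≡ 1 (mod 3): 65·t ≡ 1 − 18 = -17 (mod 3).
    Reduce coefficients mod 3: 2·t ≡ 1 (mod 3).
    The inverse of 2 mod 3 is 2 (since 2·2 = 4 = 1·3 + 1), so t ≡ 2·1 = 2 ≡ 2 (mod 3).
    Then x = 18 + 65·2 = 148, valid modulo lcm(65, 3) = 195: x ≡ 148 (mod 195).
Verify: 148 mod 13 = 5 ✓, 148 mod 5 = 3 ✓, 148 mod 3 = 1 ✓.

x ≡ 148 (mod 195).


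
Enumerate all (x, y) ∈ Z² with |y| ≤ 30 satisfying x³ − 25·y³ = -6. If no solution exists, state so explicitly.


The equation is x³ - 25y³ = -6. For fixed y, x³ = 25·y³ − 6, so a solution requires the RHS to be a perfect cube.
Strategy: iterate y from -30 to 30, compute RHS = 25·y³ − 6, and check whether it is a (positive or negative) perfect cube.
Check small values of y:
  y = 0: RHS = -6 is not a perfect cube.
  y = 1: RHS = 19 is not a perfect cube.
  y = -1: RHS = -31 is not a perfect cube.
  y = 2: RHS = 194 is not a perfect cube.
  y = -2: RHS = -206 is not a perfect cube.
  y = 3: RHS = 669 is not a perfect cube.
  y = -3: RHS = -681 is not a perfect cube.
Continuing the search up to |y| = 30 finds no solutions either.
No (x, y) in the scanned range satisfies the equation.

No integer solutions with |y| ≤ 30.


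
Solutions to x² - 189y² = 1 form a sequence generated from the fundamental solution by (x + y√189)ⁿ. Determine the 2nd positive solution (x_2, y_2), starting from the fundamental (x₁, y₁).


Step 1: Find the fundamental solution (x₁, y₁) of x² - 189y² = 1.
  Expand √189 as a continued fraction. a₀ = ⌊√189⌋ = 13; iterate m_{k+1} = d_k·a_k − m_k, d_{k+1} = (189 − m_{k+1}²)/d_k, a_{k+1} = ⌊(a₀ + m_{k+1})/d_{k+1}⌋ (starting m₀ = 0, d₀ = 1), with convergents p_k = a_k·p_{k-1} + p_{k-2}, q_k = a_k·q_{k-1} + q_{k-2} (p₋₁ = 1, q₋₁ = 0):
  k = 0: a₀ = 13; p₀/q₀ = 13/1; p₀² − 189·q₀² = 169 − 189 = -20.
  k = 1: m = 13, d = 20, a = ⌊(13 + 13)/20⌋ = 1; p/q = (1·13 + 1)/(1·1 + 0) = 14/1; p² − 189·q² = 196 − 189 = 7.
  k = 2: m = 7, d = 7, a = ⌊(13 + 7)/7⌋ = 2; p/q = (2·14 + 13)/(2·1 + 1) = 41/3; p² − 189·q² = 1681 − 1701 = -20.
  k = 3: m = 7, d = 20, a = ⌊(13 + 7)/20⌋ = 1; p/q = (1·41 + 14)/(1·3 + 1) = 55/4; p² − 189·q² = 3025 − 3024 = 1.
  The first convergent with p² − 189·q² = 1 gives the fundamental solution (x₁, y₁) = (55, 4).
Step 2: Apply the recurrence (x_{n+1}, y_{n+1}) = (x₁x_n + 189y₁y_n, x₁y_n + y₁x_n) repeatedly.
  From (x_1, y_1) = (55, 4): x_2 = 55·55 + 189·4·4 = 6049; y_2 = 55·4 + 4·55 = 440.
Step 3: Verify x_2² - 189·y_2² = 36590401 - 36590400 = 1 (should be 1). ✓

(x_1, y_1) = (55, 4); (x_2, y_2) = (6049, 440).


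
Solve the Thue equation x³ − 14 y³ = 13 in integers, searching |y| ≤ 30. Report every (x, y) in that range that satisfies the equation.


The equation is x³ - 14y³ = 13. For fixed y, x³ = 14·y³ + 13, so a solution requires the RHS to be a perfect cube.
Strategy: iterate y from -30 to 30, compute RHS = 14·y³ + 13, and check whether it is a (positive or negative) perfect cube.
Check small values of y:
  y = 0: RHS = 13 is not a perfect cube.
  y = 1: RHS = 27 = (3)³ ⇒ x = 3 works.
  y = -1: RHS = -1 = (-1)³ ⇒ x = -1 works.
  y = 2: RHS = 125 = (5)³ ⇒ x = 5 works.
  y = -2: RHS = -99 is not a perfect cube.
  y = 3: RHS = 391 is not a perfect cube.
  y = -3: RHS = -365 is not a perfect cube.
Continuing the search up to |y| = 30 finds no further solutions beyond those listed.
Collected solutions: (-1, -1), (3, 1), (5, 2).

Solutions (with |y| ≤ 30): (-1, -1), (3, 1), (5, 2).


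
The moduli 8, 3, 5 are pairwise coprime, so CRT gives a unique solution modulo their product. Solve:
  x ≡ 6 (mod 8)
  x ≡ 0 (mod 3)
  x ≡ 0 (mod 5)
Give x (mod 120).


Moduli 8, 3, 5 are pairwise coprime; by CRT there is a unique solution modulo M = 8 · 3 · 5 = 120.
Solve pairwise, accumulating the modulus:
  Start with x ≡ 6 (mod 8).
  Combine with x ≡ 0 (mod 3): since gcd(8, 3) = 1, we get a unique residue mod 24.
    Write x = 6 + 8·t and substitute into x ≡ 0 (mod 3): 8·t ≡ 0 − 6 = -6 (mod 3).
    Reduce coefficients mod 3: 2·t ≡ 0 (mod 3).
    The inverse of 2 mod 3 is 2 (since 2·2 = 4 = 1·3 + 1), so t ≡ 2·0 = 0 ≡ 0 (mod 3).
    Then x = 6 + 8·0 = 6, valid modulo lcm(8, 3) = 24: x ≡ 6 (mod 24).
  Combine with x ≡ 0 (mod 5): since gcd(24, 5) = 1, we get a unique residue mod 120.
    Write x = 6 + 24·t and substitute into x ≡ 0 (mod 5): 24·t ≡ 0 − 6 = -6 (mod 5).
    Reduce coefficients mod 5: 4·t ≡ 4 (mod 5).
    The inverse of 4 mod 5 is 4 (since 4·4 = 16 = 3·5 + 1), so t ≡ 4·4 = 16 ≡ 1 (mod 5).
    Then x = 6 + 24·1 = 30, valid modulo lcm(24, 5) = 120: x ≡ 30 (mod 120).
Verify: 30 mod 8 = 6 ✓, 30 mod 3 = 0 ✓, 30 mod 5 = 0 ✓.

x ≡ 30 (mod 120).


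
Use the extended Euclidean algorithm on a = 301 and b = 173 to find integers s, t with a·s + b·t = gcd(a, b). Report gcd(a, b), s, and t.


Euclidean algorithm on (301, 173) — divide until remainder is 0:
  301 = 1 · 173 + 128
  173 = 1 · 128 + 45
  128 = 2 · 45 + 38
  45 = 1 · 38 + 7
  38 = 5 · 7 + 3
  7 = 2 · 3 + 1
  3 = 3 · 1 + 0
gcd(301, 173) = 1.
Track Bezout coefficients alongside the remainders: start with r₀ = 301 = a·1 + b·0 (s = 1, t = 0) and r₁ = 173 = a·0 + b·1 (s = 0, t = 1); each new remainder r_{k+1} = r_{k-1} − q_k·r_k inherits s_{k+1} = s_{k-1} − q_k·s_k, t_{k+1} = t_{k-1} − q_k·t_k, so r_k = a·s_k + b·t_k at every step:
  q = 1: r = 128, s = 1 − 1·0 = 1, t = 0 − 1·1 = -1  (check: 301·1 + 173·(-1) = 128)
  q = 1: r = 45, s = 0 − 1·1 = -1, t = 1 − 1·(-1) = 2  (check: 301·(-1) + 173·2 = 45)
  q = 2: r = 38, s = 1 − 2·(-1) = 3, t = -1 − 2·2 = -5  (check: 301·3 + 173·(-5) = 38)
  q = 1: r = 7, s = -1 − 1·3 = -4, t = 2 − 1·(-5) = 7  (check: 301·(-4) + 173·7 = 7)
  q = 5: r = 3, s = 3 − 5·(-4) = 23, t = -5 − 5·7 = -40  (check: 301·23 + 173·(-40) = 3)
  q = 2: r = 1, s = -4 − 2·23 = -50, t = 7 − 2·(-40) = 87  (check: 301·(-50) + 173·87 = 1)
The row with r = 1 (the gcd) gives the Bezout coefficients s = -50, t = 87.
Result: 301 · (-50) + 173 · (87) = 1.

gcd(301, 173) = 1; s = -50, t = 87 (check: 301·(-50) + 173·87 = 1).
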